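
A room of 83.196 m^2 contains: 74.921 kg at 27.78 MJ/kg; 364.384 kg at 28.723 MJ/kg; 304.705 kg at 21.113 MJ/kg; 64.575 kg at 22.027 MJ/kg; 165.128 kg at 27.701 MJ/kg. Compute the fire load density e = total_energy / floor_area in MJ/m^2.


Total energy = 74.921*27.78 + 364.384*28.723 + 304.705*21.113 + 64.575*22.027 + 165.128*27.701
= 2081.305 + 10466.20 + 6433.237 + 1422.394 + 4574.211
= 24977.35 MJ
e = 24977.35 / 83.196 = 300.22 MJ/m^2

300.22 MJ/m^2


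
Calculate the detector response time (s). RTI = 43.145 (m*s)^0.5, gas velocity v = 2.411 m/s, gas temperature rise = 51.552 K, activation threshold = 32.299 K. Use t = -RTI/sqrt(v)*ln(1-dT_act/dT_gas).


dT_act/dT_gas = 0.62653
ln(1 - 0.62653) = -0.98492
t = -43.145 / sqrt(2.411) * -0.98492 = 27.367 s

27.367 s


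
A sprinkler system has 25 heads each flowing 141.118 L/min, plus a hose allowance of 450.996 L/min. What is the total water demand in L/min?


Sprinkler demand = 25 * 141.118 = 3527.95 L/min
Total = 3527.95 + 450.996 = 3978.946 L/min

3978.946 L/min


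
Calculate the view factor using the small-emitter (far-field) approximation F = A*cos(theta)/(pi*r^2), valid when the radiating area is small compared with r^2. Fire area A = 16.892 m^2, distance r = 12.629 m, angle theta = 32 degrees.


cos(32 deg) = 0.84805
pi*r^2 = 501.06
F = 16.892 * 0.84805 / 501.06 = 0.028590

0.028590


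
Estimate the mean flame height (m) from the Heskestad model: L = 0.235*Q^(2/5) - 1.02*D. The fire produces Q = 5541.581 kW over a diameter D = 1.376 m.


Q^(2/5) = 31.438
0.235 * Q^(2/5) = 7.3879
1.02 * D = 1.4035
L = 5.9844 m

5.9844 m


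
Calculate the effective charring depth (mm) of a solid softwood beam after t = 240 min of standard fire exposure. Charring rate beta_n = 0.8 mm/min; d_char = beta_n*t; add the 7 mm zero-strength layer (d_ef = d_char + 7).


d_char = 0.8 * 240 = 192 mm
d_ef = 192 + 1.0*7 = 199 mm

199 mm


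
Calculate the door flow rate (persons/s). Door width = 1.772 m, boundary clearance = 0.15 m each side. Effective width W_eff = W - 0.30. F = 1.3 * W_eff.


W_eff = 1.772 - 0.30 = 1.472 m
F = 1.3 * 1.472 = 1.9136 persons/s

1.9136 persons/s


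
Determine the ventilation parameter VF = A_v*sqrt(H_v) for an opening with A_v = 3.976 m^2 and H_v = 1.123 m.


sqrt(H_v) = 1.0597
VF = 3.976 * 1.0597 = 4.2134 m^(5/2)

4.2134 m^(5/2)


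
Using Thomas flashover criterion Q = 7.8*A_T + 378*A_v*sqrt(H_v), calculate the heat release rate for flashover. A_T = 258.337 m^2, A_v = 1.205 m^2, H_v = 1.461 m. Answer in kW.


7.8*A_T = 2015.0
sqrt(H_v) = 1.2087
378*A_v*sqrt(H_v) = 550.56
Q = 2015.0 + 550.56 = 2565.6 kW

2565.6 kW


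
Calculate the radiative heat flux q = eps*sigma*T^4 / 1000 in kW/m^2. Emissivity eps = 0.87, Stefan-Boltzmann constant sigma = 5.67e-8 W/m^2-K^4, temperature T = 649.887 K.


T^4 = 1.7838e+11
q = 0.87 * 5.67e-8 * 1.7838e+11 / 1000 = 8.7994 kW/m^2

8.7994 kW/m^2


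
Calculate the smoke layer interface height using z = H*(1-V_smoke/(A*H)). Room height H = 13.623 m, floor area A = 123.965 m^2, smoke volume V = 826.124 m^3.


V/(A*H) = 0.48919
1 - 0.48919 = 0.51081
z = 13.623 * 0.51081 = 6.9588 m

6.9588 m


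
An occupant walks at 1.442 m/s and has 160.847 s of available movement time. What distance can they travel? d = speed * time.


d = 1.442 * 160.847 = 231.94 m

231.94 m


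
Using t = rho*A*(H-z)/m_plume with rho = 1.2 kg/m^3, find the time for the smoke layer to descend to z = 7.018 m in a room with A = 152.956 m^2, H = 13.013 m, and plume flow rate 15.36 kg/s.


H - z = 5.995 m
t = 1.2 * 152.956 * 5.995 / 15.36 = 71.638 s

71.638 s


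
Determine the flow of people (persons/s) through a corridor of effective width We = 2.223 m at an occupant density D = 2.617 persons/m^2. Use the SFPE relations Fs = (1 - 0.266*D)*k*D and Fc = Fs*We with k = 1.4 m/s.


1 - 0.266*D = 1 - 0.266*2.617 = 0.30388
Fs = 0.30388 * 1.4 * 2.617 = 1.1133 persons/(s*m)
Fc = 1.1133 * 2.223 = 2.4750 persons/s

2.4750 persons/s


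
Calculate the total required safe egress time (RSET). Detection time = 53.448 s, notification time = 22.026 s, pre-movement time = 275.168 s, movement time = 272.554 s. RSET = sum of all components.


Total = 53.448 + 22.026 + 275.168 + 272.554 = 623.196 s

623.196 s


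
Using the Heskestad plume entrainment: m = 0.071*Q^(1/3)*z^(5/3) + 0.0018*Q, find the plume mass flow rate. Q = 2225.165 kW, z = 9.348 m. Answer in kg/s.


Q^(1/3) = 13.055
z^(5/3) = 41.482
First term = 0.071 * 13.055 * 41.482 = 38.451
Second term = 0.0018 * 2225.165 = 4.0053
m = 42.457 kg/s

42.457 kg/s


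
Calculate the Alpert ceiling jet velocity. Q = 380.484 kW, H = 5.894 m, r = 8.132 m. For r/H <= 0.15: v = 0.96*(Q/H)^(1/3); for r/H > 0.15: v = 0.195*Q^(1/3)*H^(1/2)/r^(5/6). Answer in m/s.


r/H = 8.132 / 5.894 = 1.3797
r/H > 0.15, so v = 0.195*Q^(1/3)*H^(1/2)/r^(5/6)
Q^(1/3) = 7.2462
H^(1/2) = 2.4278
r^(5/6) = 5.7345
v = 0.195 * 7.2462 * 2.4278 / 5.7345 = 0.59821 m/s

0.59821 m/s


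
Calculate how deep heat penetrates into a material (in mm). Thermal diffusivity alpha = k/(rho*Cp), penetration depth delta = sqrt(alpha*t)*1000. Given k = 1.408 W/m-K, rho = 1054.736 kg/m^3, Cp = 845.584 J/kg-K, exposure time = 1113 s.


alpha = 1.408 / (1054.736 * 845.584) = 1.5787e-06 m^2/s
alpha * t = 0.0017571
delta = sqrt(0.0017571) * 1000 = 41.918 mm

41.918 mm


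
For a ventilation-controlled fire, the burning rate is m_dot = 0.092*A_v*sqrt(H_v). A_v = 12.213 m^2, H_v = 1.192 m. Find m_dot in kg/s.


sqrt(H_v) = 1.0918
m_dot = 0.092 * 12.213 * 1.0918 = 1.2267 kg/s

1.2267 kg/s


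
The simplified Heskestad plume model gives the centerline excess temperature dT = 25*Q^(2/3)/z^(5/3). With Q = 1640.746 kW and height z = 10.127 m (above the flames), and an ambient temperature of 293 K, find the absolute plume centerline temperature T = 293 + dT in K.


Q^(2/3) = 139.11
z^(5/3) = 47.403
dT = 25 * 139.11 / 47.403 = 73.367 K
T = 293 + 73.367 = 366.37 K

366.37 K


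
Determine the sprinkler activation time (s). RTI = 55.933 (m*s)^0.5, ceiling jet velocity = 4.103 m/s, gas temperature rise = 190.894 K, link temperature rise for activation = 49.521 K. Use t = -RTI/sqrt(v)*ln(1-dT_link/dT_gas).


dT_link/dT_gas = 0.25942
ln(1 - 0.25942) = -0.30032
t = -55.933 / sqrt(4.103) * -0.30032 = 8.2927 s

8.2927 s


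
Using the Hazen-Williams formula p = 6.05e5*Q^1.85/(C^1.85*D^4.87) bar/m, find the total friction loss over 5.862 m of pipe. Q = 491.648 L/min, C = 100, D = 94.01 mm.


Q^1.85 = 95403
C^1.85 = 5011.9
D^4.87 = 4.0678e+09
p/m = 0.0028311 bar/m
p_total = 0.0028311 * 5.862 = 0.016596 bar

0.016596 bar


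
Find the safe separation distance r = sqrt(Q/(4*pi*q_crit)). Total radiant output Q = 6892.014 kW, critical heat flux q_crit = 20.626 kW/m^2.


4*pi*q_crit = 259.19
Q/(4*pi*q_crit) = 26.590
r = sqrt(26.590) = 5.1566 m

5.1566 m


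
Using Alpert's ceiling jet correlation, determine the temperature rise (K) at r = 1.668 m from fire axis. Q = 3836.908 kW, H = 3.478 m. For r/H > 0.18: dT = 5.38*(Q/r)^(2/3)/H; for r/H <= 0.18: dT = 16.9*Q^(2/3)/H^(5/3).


r/H = 1.668 / 3.478 = 0.47959
r/H > 0.18, so dT = 5.38*(Q/r)^(2/3)/H
Q/r = 2300.3
(Q/r)^(2/3) = 174.26
dT = 5.38 * 174.26 / 3.478 = 269.55 K

269.55 K


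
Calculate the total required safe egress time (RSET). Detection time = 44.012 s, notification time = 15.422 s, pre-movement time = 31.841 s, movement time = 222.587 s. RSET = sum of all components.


Total = 44.012 + 15.422 + 31.841 + 222.587 = 313.862 s

313.862 s


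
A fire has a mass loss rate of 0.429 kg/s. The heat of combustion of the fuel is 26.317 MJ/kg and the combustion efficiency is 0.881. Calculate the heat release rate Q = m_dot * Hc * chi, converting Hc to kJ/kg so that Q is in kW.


Hc = 26.317 MJ/kg = 26.317 * 1000 kJ/kg = 26317 kJ/kg
Q = 0.429 kg/s * 26317 kJ/kg * 0.881 = 9946.5 kW

9946.5 kW


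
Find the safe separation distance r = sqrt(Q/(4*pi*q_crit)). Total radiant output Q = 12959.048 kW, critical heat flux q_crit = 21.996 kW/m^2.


4*pi*q_crit = 276.41
Q/(4*pi*q_crit) = 46.883
r = sqrt(46.883) = 6.8471 m

6.8471 m


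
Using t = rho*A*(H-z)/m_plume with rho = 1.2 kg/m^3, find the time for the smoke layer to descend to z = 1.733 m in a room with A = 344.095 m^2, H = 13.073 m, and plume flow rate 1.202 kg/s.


H - z = 11.34 m
t = 1.2 * 344.095 * 11.34 / 1.202 = 3895.5 s

3895.5 s


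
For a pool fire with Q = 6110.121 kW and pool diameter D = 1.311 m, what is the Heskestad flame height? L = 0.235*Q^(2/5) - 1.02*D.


Q^(2/5) = 32.690
0.235 * Q^(2/5) = 7.6822
1.02 * D = 1.3372
L = 6.3450 m

6.3450 m


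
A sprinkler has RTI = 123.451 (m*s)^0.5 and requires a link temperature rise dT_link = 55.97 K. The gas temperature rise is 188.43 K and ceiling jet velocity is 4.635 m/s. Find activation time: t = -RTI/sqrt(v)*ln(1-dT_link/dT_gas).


dT_link/dT_gas = 0.29703
ln(1 - 0.29703) = -0.35245
t = -123.451 / sqrt(4.635) * -0.35245 = 20.210 s

20.210 s


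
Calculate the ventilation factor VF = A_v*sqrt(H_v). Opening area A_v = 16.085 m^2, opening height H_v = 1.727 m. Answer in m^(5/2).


sqrt(H_v) = 1.3142
VF = 16.085 * 1.3142 = 21.138 m^(5/2)

21.138 m^(5/2)


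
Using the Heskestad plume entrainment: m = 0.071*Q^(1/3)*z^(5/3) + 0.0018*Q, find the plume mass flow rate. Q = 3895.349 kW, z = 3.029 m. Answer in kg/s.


Q^(1/3) = 15.734
z^(5/3) = 6.3411
First term = 0.071 * 15.734 * 6.3411 = 7.0839
Second term = 0.0018 * 3895.349 = 7.0116
m = 14.096 kg/s

14.096 kg/s


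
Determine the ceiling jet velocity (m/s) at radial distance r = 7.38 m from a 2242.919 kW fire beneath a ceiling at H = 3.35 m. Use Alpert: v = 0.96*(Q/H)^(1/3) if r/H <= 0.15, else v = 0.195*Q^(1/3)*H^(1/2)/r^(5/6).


r/H = 7.38 / 3.35 = 2.2030
r/H > 0.15, so v = 0.195*Q^(1/3)*H^(1/2)/r^(5/6)
Q^(1/3) = 13.090
H^(1/2) = 1.8303
r^(5/6) = 5.2891
v = 0.195 * 13.090 * 1.8303 / 5.2891 = 0.88331 m/s

0.88331 m/s


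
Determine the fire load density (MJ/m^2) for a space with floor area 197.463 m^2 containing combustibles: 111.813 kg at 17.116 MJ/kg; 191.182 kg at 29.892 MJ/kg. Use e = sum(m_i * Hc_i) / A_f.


Total energy = 111.813*17.116 + 191.182*29.892
= 1913.791 + 5714.812
= 7628.604 MJ
e = 7628.604 / 197.463 = 38.633 MJ/m^2

38.633 MJ/m^2


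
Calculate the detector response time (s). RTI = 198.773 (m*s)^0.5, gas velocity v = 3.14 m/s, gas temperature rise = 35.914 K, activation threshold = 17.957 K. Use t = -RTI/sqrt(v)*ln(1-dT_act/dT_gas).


dT_act/dT_gas = 0.5
ln(1 - 0.5) = -0.69315
t = -198.773 / sqrt(3.14) * -0.69315 = 77.753 s

77.753 s


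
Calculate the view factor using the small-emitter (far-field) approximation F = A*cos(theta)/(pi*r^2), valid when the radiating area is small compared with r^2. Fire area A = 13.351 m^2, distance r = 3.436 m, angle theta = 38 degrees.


cos(38 deg) = 0.78801
pi*r^2 = 37.090
F = 13.351 * 0.78801 / 37.090 = 0.28365

0.28365


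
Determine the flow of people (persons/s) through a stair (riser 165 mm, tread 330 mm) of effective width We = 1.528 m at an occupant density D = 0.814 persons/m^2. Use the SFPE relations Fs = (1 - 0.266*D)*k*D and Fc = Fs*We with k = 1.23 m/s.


1 - 0.266*D = 1 - 0.266*0.814 = 0.78348
Fs = 0.78348 * 1.23 * 0.814 = 0.78443 persons/(s*m)
Fc = 0.78443 * 1.528 = 1.1986 persons/s

1.1986 persons/s


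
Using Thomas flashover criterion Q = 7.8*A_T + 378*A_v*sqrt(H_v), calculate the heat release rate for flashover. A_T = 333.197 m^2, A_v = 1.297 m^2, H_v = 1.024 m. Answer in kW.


7.8*A_T = 2598.9
sqrt(H_v) = 1.0119
378*A_v*sqrt(H_v) = 496.11
Q = 2598.9 + 496.11 = 3095.1 kW

3095.1 kW


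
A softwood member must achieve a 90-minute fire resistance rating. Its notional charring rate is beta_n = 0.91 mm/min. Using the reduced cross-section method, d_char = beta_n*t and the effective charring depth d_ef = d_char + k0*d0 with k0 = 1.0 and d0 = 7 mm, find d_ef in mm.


d_char = 0.91 * 90 = 81.9 mm
d_ef = 81.9 + 1.0*7 = 88.9 mm

88.9 mm


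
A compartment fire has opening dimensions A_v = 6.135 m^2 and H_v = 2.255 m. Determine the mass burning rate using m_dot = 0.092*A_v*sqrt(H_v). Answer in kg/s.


sqrt(H_v) = 1.5017
m_dot = 0.092 * 6.135 * 1.5017 = 0.84757 kg/s

0.84757 kg/s


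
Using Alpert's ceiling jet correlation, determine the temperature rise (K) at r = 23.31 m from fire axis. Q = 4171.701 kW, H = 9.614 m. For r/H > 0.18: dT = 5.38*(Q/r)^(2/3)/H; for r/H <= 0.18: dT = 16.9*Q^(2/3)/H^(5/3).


r/H = 23.31 / 9.614 = 2.4246
r/H > 0.18, so dT = 5.38*(Q/r)^(2/3)/H
Q/r = 178.97
(Q/r)^(2/3) = 31.758
dT = 5.38 * 31.758 / 9.614 = 17.772 K

17.772 K


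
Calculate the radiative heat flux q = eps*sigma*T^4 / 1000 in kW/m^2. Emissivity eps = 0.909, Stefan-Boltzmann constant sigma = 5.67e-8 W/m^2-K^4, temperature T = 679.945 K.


T^4 = 2.1374e+11
q = 0.909 * 5.67e-8 * 2.1374e+11 / 1000 = 11.016 kW/m^2

11.016 kW/m^2


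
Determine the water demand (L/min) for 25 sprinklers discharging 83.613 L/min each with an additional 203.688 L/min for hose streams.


Sprinkler demand = 25 * 83.613 = 2090.325 L/min
Total = 2090.325 + 203.688 = 2294.013 L/min

2294.013 L/min


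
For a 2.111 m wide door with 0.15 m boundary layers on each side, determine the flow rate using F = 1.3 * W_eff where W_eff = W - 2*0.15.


W_eff = 2.111 - 0.30 = 1.811 m
F = 1.3 * 1.811 = 2.3543 persons/s

2.3543 persons/s


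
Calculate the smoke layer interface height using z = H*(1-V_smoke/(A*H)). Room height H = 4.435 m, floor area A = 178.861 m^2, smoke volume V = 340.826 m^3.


V/(A*H) = 0.42966
1 - 0.42966 = 0.57034
z = 4.435 * 0.57034 = 2.5295 m

2.5295 m


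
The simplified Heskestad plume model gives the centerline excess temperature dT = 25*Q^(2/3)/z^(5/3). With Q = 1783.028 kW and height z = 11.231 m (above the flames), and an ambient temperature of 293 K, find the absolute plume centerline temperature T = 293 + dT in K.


Q^(2/3) = 147.04
z^(5/3) = 56.325
dT = 25 * 147.04 / 56.325 = 65.265 K
T = 293 + 65.265 = 358.27 K

358.27 K


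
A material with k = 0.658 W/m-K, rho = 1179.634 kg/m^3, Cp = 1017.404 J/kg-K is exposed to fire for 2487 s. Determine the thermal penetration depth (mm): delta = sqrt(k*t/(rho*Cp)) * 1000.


alpha = 0.658 / (1179.634 * 1017.404) = 5.4826e-07 m^2/s
alpha * t = 0.0013635
delta = sqrt(0.0013635) * 1000 = 36.926 mm

36.926 mm


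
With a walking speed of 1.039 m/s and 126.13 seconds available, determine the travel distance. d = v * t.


d = 1.039 * 126.13 = 131.05 m

131.05 m


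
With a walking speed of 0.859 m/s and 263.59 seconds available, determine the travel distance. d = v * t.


d = 0.859 * 263.59 = 226.42 m

226.42 m


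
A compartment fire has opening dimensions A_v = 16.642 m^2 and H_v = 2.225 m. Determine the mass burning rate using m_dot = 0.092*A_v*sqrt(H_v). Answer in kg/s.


sqrt(H_v) = 1.4916
m_dot = 0.092 * 16.642 * 1.4916 = 2.2838 kg/s

2.2838 kg/s


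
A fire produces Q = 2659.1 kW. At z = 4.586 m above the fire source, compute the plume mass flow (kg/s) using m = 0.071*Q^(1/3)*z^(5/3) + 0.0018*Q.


Q^(1/3) = 13.854
z^(5/3) = 12.659
First term = 0.071 * 13.854 * 12.659 = 12.452
Second term = 0.0018 * 2659.1 = 4.7864
m = 17.238 kg/s

17.238 kg/s


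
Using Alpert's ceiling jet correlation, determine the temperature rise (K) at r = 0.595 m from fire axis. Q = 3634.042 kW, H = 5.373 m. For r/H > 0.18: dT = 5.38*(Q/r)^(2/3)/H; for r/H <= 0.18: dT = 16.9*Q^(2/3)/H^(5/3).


r/H = 0.595 / 5.373 = 0.11074
r/H <= 0.18, so dT = 16.9*Q^(2/3)/H^(5/3)
Q^(2/3) = 236.37
H^(5/3) = 16.483
dT = 16.9 * 236.37 / 16.483 = 242.35 K

242.35 K


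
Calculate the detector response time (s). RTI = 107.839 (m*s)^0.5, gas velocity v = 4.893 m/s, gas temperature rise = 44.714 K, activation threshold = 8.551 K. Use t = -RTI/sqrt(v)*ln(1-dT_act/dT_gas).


dT_act/dT_gas = 0.19124
ln(1 - 0.19124) = -0.21225
t = -107.839 / sqrt(4.893) * -0.21225 = 10.348 s

10.348 s


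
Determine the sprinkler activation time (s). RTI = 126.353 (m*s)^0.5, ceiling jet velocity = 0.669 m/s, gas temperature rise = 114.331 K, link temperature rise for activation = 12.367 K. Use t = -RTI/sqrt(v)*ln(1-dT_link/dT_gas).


dT_link/dT_gas = 0.10817
ln(1 - 0.10817) = -0.11448
t = -126.353 / sqrt(0.669) * -0.11448 = 17.685 s

17.685 s


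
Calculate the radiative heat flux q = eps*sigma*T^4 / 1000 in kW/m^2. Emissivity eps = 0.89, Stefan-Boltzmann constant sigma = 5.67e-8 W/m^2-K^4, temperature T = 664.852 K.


T^4 = 1.9539e+11
q = 0.89 * 5.67e-8 * 1.9539e+11 / 1000 = 9.8599 kW/m^2

9.8599 kW/m^2


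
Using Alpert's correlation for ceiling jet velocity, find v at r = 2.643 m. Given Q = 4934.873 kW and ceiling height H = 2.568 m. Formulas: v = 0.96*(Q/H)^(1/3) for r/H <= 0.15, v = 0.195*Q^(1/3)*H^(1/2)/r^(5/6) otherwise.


r/H = 2.643 / 2.568 = 1.0292
r/H > 0.15, so v = 0.195*Q^(1/3)*H^(1/2)/r^(5/6)
Q^(1/3) = 17.025
H^(1/2) = 1.6025
r^(5/6) = 2.2477
v = 0.195 * 17.025 * 1.6025 / 2.2477 = 2.3669 m/s

2.3669 m/s


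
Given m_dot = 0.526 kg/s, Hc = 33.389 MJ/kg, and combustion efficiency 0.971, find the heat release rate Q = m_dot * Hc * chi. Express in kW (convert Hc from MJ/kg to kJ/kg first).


Hc = 33.389 MJ/kg = 33.389 * 1000 kJ/kg = 33389 kJ/kg
Q = 0.526 kg/s * 33389 kJ/kg * 0.971 = 17053 kW

17053 kW


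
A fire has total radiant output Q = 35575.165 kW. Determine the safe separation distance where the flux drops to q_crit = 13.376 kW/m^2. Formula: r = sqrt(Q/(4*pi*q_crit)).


4*pi*q_crit = 168.09
Q/(4*pi*q_crit) = 211.65
r = sqrt(211.65) = 14.548 m

14.548 m


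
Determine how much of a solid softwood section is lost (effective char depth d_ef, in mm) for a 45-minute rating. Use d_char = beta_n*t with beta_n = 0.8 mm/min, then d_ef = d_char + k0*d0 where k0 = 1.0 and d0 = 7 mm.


d_char = 0.8 * 45 = 36 mm
d_ef = 36 + 1.0*7 = 43 mm

43 mm


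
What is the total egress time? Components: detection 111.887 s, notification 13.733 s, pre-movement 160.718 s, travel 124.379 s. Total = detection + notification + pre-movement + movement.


Total = 111.887 + 13.733 + 160.718 + 124.379 = 410.717 s

410.717 s


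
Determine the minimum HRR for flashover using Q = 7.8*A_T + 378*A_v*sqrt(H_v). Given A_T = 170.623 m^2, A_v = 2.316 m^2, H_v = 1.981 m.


7.8*A_T = 1330.9
sqrt(H_v) = 1.4075
378*A_v*sqrt(H_v) = 1232.2
Q = 1330.9 + 1232.2 = 2563.0 kW

2563.0 kW


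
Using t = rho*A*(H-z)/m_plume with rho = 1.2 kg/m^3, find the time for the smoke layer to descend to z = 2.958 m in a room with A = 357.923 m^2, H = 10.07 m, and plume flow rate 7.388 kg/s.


H - z = 7.112 m
t = 1.2 * 357.923 * 7.112 / 7.388 = 413.46 s

413.46 s


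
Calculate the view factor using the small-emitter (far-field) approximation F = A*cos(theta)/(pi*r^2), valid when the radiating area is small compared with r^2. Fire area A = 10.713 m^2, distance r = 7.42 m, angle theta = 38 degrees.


cos(38 deg) = 0.78801
pi*r^2 = 172.96
F = 10.713 * 0.78801 / 172.96 = 0.048807

0.048807


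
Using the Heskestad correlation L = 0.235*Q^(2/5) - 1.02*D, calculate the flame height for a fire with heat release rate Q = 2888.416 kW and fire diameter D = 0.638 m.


Q^(2/5) = 24.225
0.235 * Q^(2/5) = 5.6929
1.02 * D = 0.65076
L = 5.0421 m

5.0421 m


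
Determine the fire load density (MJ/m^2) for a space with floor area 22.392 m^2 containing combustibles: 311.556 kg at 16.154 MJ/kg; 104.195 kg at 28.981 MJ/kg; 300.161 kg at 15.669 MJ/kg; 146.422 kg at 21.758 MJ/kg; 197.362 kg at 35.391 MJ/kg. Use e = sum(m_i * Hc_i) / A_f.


Total energy = 311.556*16.154 + 104.195*28.981 + 300.161*15.669 + 146.422*21.758 + 197.362*35.391
= 5032.876 + 3019.675 + 4703.223 + 3185.850 + 6984.839
= 22926.46 MJ
e = 22926.46 / 22.392 = 1023.9 MJ/m^2

1023.9 MJ/m^2


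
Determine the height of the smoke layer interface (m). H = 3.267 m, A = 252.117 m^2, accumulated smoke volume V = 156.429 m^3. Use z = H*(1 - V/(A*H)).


V/(A*H) = 0.18992
1 - 0.18992 = 0.81008
z = 3.267 * 0.81008 = 2.6465 m

2.6465 m


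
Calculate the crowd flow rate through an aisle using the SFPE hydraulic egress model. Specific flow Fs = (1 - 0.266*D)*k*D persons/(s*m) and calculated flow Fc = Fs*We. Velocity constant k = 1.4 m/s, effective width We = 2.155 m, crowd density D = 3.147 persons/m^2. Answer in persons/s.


1 - 0.266*D = 1 - 0.266*3.147 = 0.16290
Fs = 0.16290 * 1.4 * 3.147 = 0.71770 persons/(s*m)
Fc = 0.71770 * 2.155 = 1.5466 persons/s

1.5466 persons/s


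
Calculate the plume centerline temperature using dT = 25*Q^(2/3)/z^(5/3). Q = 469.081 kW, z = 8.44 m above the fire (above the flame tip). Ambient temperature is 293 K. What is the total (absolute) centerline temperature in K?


Q^(2/3) = 60.371
z^(5/3) = 34.987
dT = 25 * 60.371 / 34.987 = 43.139 K
T = 293 + 43.139 = 336.14 K

336.14 K


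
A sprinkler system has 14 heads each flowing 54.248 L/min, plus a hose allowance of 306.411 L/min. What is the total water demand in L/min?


Sprinkler demand = 14 * 54.248 = 759.472 L/min
Total = 759.472 + 306.411 = 1065.883 L/min

1065.883 L/min


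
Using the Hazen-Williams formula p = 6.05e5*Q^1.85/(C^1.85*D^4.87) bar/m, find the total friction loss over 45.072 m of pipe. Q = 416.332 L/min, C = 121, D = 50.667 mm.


Q^1.85 = 70140
C^1.85 = 7131.0
D^4.87 = 2.0045e+08
p/m = 0.029686 bar/m
p_total = 0.029686 * 45.072 = 1.3380 bar

1.3380 bar


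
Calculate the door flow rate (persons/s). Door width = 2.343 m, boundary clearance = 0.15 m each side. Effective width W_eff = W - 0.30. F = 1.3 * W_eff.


W_eff = 2.343 - 0.30 = 2.043 m
F = 1.3 * 2.043 = 2.6559 persons/s

2.6559 persons/s


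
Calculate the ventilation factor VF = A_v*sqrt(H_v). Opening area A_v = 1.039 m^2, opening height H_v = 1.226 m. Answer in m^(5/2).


sqrt(H_v) = 1.1072
VF = 1.039 * 1.1072 = 1.1504 m^(5/2)

1.1504 m^(5/2)


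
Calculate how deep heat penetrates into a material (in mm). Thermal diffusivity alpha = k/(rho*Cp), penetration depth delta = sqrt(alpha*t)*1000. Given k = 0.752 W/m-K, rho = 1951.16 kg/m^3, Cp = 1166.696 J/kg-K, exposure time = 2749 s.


alpha = 0.752 / (1951.16 * 1166.696) = 3.3034e-07 m^2/s
alpha * t = 0.00090812
delta = sqrt(0.00090812) * 1000 = 30.135 mm

30.135 mm


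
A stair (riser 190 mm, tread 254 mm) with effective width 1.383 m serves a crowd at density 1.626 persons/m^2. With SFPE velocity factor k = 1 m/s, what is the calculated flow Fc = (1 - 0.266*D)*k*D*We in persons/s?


1 - 0.266*D = 1 - 0.266*1.626 = 0.56748
Fs = 0.56748 * 1 * 1.626 = 0.92273 persons/(s*m)
Fc = 0.92273 * 1.383 = 1.2761 persons/s

1.2761 persons/s


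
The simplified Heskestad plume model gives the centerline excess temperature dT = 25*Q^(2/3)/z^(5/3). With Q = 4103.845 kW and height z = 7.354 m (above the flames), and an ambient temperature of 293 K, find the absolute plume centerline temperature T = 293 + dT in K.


Q^(2/3) = 256.33
z^(5/3) = 27.810
dT = 25 * 256.33 / 27.810 = 230.42 K
T = 293 + 230.42 = 523.42 K

523.42 K


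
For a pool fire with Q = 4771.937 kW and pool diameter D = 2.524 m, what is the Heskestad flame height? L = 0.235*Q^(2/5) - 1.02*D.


Q^(2/5) = 29.613
0.235 * Q^(2/5) = 6.9590
1.02 * D = 2.5745
L = 4.3845 m

4.3845 m


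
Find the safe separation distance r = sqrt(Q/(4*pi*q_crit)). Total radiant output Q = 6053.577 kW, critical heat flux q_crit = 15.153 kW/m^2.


4*pi*q_crit = 190.42
Q/(4*pi*q_crit) = 31.791
r = sqrt(31.791) = 5.6383 m

5.6383 m


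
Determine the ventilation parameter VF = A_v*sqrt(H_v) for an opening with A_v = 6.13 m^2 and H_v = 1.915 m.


sqrt(H_v) = 1.3838
VF = 6.13 * 1.3838 = 8.4829 m^(5/2)

8.4829 m^(5/2)


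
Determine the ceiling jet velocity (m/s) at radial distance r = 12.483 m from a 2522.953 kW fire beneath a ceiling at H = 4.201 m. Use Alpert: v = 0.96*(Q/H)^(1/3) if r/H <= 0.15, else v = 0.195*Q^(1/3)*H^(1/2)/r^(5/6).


r/H = 12.483 / 4.201 = 2.9714
r/H > 0.15, so v = 0.195*Q^(1/3)*H^(1/2)/r^(5/6)
Q^(1/3) = 13.613
H^(1/2) = 2.0496
r^(5/6) = 8.1959
v = 0.195 * 13.613 * 2.0496 / 8.1959 = 0.66387 m/s

0.66387 m/s


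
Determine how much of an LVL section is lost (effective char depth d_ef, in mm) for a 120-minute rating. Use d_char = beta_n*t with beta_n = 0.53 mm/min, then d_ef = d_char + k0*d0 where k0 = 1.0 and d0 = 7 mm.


d_char = 0.53 * 120 = 63.6 mm
d_ef = 63.6 + 1.0*7 = 70.6 mm

70.6 mm


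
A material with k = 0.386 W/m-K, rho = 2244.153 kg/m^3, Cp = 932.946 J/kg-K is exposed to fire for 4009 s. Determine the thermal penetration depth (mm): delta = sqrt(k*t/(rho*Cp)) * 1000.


alpha = 0.386 / (2244.153 * 932.946) = 1.8436e-07 m^2/s
alpha * t = 0.00073912
delta = sqrt(0.00073912) * 1000 = 27.187 mm

27.187 mm


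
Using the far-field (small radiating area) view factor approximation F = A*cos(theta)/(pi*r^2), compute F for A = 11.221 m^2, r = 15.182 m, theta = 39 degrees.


cos(39 deg) = 0.77715
pi*r^2 = 724.12
F = 11.221 * 0.77715 / 724.12 = 0.012043

0.012043


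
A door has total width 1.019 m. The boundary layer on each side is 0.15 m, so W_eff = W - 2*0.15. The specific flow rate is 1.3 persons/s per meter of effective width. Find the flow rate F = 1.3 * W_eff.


W_eff = 1.019 - 0.30 = 0.719 m
F = 1.3 * 0.719 = 0.93470 persons/s

0.93470 persons/s


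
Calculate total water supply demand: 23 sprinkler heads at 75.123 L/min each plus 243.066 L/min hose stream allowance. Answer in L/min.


Sprinkler demand = 23 * 75.123 = 1727.829 L/min
Total = 1727.829 + 243.066 = 1970.895 L/min

1970.895 L/min


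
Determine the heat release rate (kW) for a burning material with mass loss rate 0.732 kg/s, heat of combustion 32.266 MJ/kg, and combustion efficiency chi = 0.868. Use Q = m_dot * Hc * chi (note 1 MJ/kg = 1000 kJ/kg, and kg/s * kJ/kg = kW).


Hc = 32.266 MJ/kg = 32.266 * 1000 kJ/kg = 32266 kJ/kg
Q = 0.732 kg/s * 32266 kJ/kg * 0.868 = 20501 kW

20501 kW


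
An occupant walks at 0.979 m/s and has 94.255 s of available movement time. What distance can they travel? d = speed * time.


d = 0.979 * 94.255 = 92.276 m

92.276 m


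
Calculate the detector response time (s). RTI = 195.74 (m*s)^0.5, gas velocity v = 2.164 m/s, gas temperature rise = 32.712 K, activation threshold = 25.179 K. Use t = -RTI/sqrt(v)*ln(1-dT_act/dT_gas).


dT_act/dT_gas = 0.76972
ln(1 - 0.76972) = -1.4684
t = -195.74 / sqrt(2.164) * -1.4684 = 195.39 s

195.39 s


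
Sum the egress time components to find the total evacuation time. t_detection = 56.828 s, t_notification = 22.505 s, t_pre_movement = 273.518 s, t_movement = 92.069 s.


Total = 56.828 + 22.505 + 273.518 + 92.069 = 444.92 s

444.92 s


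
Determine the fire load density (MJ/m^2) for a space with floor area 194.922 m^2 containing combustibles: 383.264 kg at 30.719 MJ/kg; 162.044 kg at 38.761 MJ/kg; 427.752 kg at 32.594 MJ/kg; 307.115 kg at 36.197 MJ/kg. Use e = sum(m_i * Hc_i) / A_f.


Total energy = 383.264*30.719 + 162.044*38.761 + 427.752*32.594 + 307.115*36.197
= 11773.49 + 6280.987 + 13942.15 + 11116.64
= 43113.26 MJ
e = 43113.26 / 194.922 = 221.18 MJ/m^2

221.18 MJ/m^2


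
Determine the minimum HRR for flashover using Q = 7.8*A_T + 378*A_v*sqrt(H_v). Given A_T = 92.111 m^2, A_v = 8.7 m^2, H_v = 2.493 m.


7.8*A_T = 718.47
sqrt(H_v) = 1.5789
378*A_v*sqrt(H_v) = 5192.4
Q = 718.47 + 5192.4 = 5910.9 kW

5910.9 kW


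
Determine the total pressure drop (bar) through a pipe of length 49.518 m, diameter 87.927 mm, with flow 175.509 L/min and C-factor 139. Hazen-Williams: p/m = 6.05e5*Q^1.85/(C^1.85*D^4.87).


Q^1.85 = 14189
C^1.85 = 9216.7
D^4.87 = 2.9368e+09
p/m = 0.00031714 bar/m
p_total = 0.00031714 * 49.518 = 0.015704 bar

0.015704 bar


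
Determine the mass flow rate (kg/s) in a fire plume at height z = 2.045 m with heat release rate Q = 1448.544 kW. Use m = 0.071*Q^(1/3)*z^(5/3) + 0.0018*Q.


Q^(1/3) = 11.315
z^(5/3) = 3.2947
First term = 0.071 * 11.315 * 3.2947 = 2.6468
Second term = 0.0018 * 1448.544 = 2.6074
m = 5.2542 kg/s

5.2542 kg/s


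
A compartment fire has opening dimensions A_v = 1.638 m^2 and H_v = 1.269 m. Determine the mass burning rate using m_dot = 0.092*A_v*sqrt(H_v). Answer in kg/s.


sqrt(H_v) = 1.1265
m_dot = 0.092 * 1.638 * 1.1265 = 0.16976 kg/s

0.16976 kg/s


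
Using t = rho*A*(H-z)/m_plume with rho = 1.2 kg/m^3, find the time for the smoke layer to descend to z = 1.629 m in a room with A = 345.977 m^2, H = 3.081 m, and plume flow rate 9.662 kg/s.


H - z = 1.452 m
t = 1.2 * 345.977 * 1.452 / 9.662 = 62.392 s

62.392 s


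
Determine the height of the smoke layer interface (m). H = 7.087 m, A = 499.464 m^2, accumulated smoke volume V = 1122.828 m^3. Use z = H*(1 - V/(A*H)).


V/(A*H) = 0.31721
1 - 0.31721 = 0.68279
z = 7.087 * 0.68279 = 4.8389 m

4.8389 m


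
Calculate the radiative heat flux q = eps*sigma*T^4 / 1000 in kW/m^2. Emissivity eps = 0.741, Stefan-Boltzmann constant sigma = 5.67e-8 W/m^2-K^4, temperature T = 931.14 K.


T^4 = 7.5173e+11
q = 0.741 * 5.67e-8 * 7.5173e+11 / 1000 = 31.584 kW/m^2

31.584 kW/m^2


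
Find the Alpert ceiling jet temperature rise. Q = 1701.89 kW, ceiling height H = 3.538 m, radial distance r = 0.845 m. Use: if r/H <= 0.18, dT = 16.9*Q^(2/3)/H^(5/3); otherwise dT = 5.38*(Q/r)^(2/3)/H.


r/H = 0.845 / 3.538 = 0.23884
r/H > 0.18, so dT = 5.38*(Q/r)^(2/3)/H
Q/r = 2014.1
(Q/r)^(2/3) = 159.48
dT = 5.38 * 159.48 / 3.538 = 242.52 K

242.52 K


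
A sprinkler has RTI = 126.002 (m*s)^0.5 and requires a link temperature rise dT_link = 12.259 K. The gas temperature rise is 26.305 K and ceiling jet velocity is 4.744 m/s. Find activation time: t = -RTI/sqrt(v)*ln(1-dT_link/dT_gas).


dT_link/dT_gas = 0.46603
ln(1 - 0.46603) = -0.62742
t = -126.002 / sqrt(4.744) * -0.62742 = 36.296 s

36.296 s


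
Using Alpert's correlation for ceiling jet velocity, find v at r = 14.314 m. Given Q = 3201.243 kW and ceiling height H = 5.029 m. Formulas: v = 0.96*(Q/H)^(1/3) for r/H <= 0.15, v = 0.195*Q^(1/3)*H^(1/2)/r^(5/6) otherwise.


r/H = 14.314 / 5.029 = 2.8463
r/H > 0.15, so v = 0.195*Q^(1/3)*H^(1/2)/r^(5/6)
Q^(1/3) = 14.738
H^(1/2) = 2.2425
r^(5/6) = 9.1862
v = 0.195 * 14.738 * 2.2425 / 9.1862 = 0.70159 m/s

0.70159 m/s


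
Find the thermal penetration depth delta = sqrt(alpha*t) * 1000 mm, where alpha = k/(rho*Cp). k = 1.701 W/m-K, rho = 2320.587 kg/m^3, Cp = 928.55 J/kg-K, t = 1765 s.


alpha = 1.701 / (2320.587 * 928.55) = 7.8941e-07 m^2/s
alpha * t = 0.0013933
delta = sqrt(0.0013933) * 1000 = 37.327 mm

37.327 mm


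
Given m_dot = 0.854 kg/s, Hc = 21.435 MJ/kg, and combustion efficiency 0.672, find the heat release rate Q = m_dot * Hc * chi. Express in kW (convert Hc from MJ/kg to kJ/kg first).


Hc = 21.435 MJ/kg = 21.435 * 1000 kJ/kg = 21435 kJ/kg
Q = 0.854 kg/s * 21435 kJ/kg * 0.672 = 12301 kW

12301 kW


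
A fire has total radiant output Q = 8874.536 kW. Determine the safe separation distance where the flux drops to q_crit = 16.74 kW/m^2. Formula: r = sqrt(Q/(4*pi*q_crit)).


4*pi*q_crit = 210.36
Q/(4*pi*q_crit) = 42.187
r = sqrt(42.187) = 6.4952 m

6.4952 m


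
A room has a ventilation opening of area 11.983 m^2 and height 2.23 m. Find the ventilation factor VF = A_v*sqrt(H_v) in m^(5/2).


sqrt(H_v) = 1.4933
VF = 11.983 * 1.4933 = 17.894 m^(5/2)

17.894 m^(5/2)


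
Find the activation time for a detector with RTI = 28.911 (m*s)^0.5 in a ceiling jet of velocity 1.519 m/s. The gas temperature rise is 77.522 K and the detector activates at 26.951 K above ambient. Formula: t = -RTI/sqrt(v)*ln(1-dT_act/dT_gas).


dT_act/dT_gas = 0.34766
ln(1 - 0.34766) = -0.42718
t = -28.911 / sqrt(1.519) * -0.42718 = 10.021 s

10.021 s


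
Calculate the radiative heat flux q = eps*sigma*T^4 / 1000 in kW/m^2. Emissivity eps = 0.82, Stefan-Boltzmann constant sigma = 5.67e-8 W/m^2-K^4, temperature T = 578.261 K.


T^4 = 1.1181e+11
q = 0.82 * 5.67e-8 * 1.1181e+11 / 1000 = 5.1987 kW/m^2

5.1987 kW/m^2


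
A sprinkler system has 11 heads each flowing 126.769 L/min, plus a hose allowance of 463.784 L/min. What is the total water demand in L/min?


Sprinkler demand = 11 * 126.769 = 1394.459 L/min
Total = 1394.459 + 463.784 = 1858.243 L/min

1858.243 L/min


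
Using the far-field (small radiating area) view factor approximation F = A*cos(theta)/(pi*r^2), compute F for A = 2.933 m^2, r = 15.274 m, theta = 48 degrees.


cos(48 deg) = 0.66913
pi*r^2 = 732.92
F = 2.933 * 0.66913 / 732.92 = 0.0026777

0.0026777


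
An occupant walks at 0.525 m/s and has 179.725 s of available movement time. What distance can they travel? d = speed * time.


d = 0.525 * 179.725 = 94.356 m

94.356 m


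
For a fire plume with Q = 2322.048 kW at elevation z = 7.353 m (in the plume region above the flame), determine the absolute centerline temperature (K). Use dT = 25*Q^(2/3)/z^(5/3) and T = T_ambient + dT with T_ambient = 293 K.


Q^(2/3) = 175.35
z^(5/3) = 27.804
dT = 25 * 175.35 / 27.804 = 157.67 K
T = 293 + 157.67 = 450.67 K

450.67 K


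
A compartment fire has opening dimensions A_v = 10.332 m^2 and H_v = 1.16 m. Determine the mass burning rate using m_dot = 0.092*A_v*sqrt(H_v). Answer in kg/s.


sqrt(H_v) = 1.0770
m_dot = 0.092 * 10.332 * 1.0770 = 1.0238 kg/s

1.0238 kg/s


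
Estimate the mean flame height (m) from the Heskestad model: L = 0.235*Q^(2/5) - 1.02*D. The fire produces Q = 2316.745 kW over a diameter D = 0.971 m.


Q^(2/5) = 22.179
0.235 * Q^(2/5) = 5.2122
1.02 * D = 0.99042
L = 4.2218 m

4.2218 m


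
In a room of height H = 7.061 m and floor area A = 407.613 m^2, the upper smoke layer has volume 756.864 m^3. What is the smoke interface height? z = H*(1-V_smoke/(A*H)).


V/(A*H) = 0.26297
1 - 0.26297 = 0.73703
z = 7.061 * 0.73703 = 5.2042 m

5.2042 m


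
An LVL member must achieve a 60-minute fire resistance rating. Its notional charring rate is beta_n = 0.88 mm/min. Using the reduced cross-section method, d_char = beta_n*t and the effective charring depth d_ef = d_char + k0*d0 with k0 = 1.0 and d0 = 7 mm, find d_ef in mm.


d_char = 0.88 * 60 = 52.8 mm
d_ef = 52.8 + 1.0*7 = 59.8 mm

59.8 mm


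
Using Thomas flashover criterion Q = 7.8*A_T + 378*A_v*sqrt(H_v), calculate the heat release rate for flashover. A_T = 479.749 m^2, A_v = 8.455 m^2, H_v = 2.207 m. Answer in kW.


7.8*A_T = 3742.0
sqrt(H_v) = 1.4856
378*A_v*sqrt(H_v) = 4748.0
Q = 3742.0 + 4748.0 = 8490.0 kW

8490.0 kW


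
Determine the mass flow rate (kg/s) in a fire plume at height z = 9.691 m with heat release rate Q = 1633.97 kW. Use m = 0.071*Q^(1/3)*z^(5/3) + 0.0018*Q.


Q^(1/3) = 11.778
z^(5/3) = 44.050
First term = 0.071 * 11.778 * 44.050 = 36.837
Second term = 0.0018 * 1633.97 = 2.9411
m = 39.778 kg/s

39.778 kg/s


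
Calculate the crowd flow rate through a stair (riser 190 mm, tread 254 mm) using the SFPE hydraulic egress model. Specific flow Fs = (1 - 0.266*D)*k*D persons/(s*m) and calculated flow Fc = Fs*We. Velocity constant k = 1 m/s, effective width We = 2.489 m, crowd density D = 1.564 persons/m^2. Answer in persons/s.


1 - 0.266*D = 1 - 0.266*1.564 = 0.58398
Fs = 0.58398 * 1 * 1.564 = 0.91334 persons/(s*m)
Fc = 0.91334 * 2.489 = 2.2733 persons/s

2.2733 persons/s


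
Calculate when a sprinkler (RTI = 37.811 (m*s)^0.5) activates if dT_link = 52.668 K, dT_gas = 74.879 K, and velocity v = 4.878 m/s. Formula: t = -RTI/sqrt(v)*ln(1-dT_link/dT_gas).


dT_link/dT_gas = 0.70337
ln(1 - 0.70337) = -1.2153
t = -37.811 / sqrt(4.878) * -1.2153 = 20.805 s

20.805 s


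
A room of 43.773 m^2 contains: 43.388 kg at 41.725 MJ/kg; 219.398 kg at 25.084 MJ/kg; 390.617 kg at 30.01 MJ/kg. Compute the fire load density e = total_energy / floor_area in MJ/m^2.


Total energy = 43.388*41.725 + 219.398*25.084 + 390.617*30.01
= 1810.364 + 5503.379 + 11722.42
= 19036.16 MJ
e = 19036.16 / 43.773 = 434.88 MJ/m^2

434.88 MJ/m^2


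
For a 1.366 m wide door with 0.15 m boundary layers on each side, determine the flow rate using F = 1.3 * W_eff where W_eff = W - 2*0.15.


W_eff = 1.366 - 0.30 = 1.066 m
F = 1.3 * 1.066 = 1.3858 persons/s

1.3858 persons/s


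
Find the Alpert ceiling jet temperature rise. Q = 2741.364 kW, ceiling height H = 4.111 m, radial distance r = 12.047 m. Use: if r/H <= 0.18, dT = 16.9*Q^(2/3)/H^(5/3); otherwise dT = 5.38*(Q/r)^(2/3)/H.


r/H = 12.047 / 4.111 = 2.9304
r/H > 0.18, so dT = 5.38*(Q/r)^(2/3)/H
Q/r = 227.56
(Q/r)^(2/3) = 37.273
dT = 5.38 * 37.273 / 4.111 = 48.778 K

48.778 K


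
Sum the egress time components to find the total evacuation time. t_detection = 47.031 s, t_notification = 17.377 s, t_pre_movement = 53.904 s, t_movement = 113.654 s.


Total = 47.031 + 17.377 + 53.904 + 113.654 = 231.966 s

231.966 s


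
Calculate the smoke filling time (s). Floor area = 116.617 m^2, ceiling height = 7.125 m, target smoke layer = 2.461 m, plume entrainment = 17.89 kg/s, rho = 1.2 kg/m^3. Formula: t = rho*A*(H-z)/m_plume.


H - z = 4.664 m
t = 1.2 * 116.617 * 4.664 / 17.89 = 36.483 s

36.483 s


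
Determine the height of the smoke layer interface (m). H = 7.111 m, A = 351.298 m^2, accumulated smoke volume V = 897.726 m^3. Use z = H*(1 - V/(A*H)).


V/(A*H) = 0.35937
1 - 0.35937 = 0.64063
z = 7.111 * 0.64063 = 4.5555 m

4.5555 m


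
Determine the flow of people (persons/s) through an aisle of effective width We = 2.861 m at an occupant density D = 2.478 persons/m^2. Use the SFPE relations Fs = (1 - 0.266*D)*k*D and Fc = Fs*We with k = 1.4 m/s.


1 - 0.266*D = 1 - 0.266*2.478 = 0.34085
Fs = 0.34085 * 1.4 * 2.478 = 1.1825 persons/(s*m)
Fc = 1.1825 * 2.861 = 3.3831 persons/s

3.3831 persons/s


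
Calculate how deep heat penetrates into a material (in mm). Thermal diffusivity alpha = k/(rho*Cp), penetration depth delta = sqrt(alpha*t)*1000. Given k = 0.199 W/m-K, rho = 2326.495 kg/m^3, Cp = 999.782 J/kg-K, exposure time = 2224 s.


alpha = 0.199 / (2326.495 * 999.782) = 8.5555e-08 m^2/s
alpha * t = 0.00019027
delta = sqrt(0.00019027) * 1000 = 13.794 mm

13.794 mm


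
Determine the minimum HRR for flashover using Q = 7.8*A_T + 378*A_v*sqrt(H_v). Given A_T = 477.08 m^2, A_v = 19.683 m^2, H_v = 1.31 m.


7.8*A_T = 3721.224
sqrt(H_v) = 1.1446
378*A_v*sqrt(H_v) = 8515.7
Q = 3721.224 + 8515.7 = 12237 kW

12237 kW


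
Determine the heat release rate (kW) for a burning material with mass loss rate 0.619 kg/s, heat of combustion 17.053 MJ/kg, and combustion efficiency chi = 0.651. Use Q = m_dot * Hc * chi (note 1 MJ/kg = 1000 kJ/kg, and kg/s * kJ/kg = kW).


Hc = 17.053 MJ/kg = 17.053 * 1000 kJ/kg = 17053 kJ/kg
Q = 0.619 kg/s * 17053 kJ/kg * 0.651 = 6871.8 kW

6871.8 kW


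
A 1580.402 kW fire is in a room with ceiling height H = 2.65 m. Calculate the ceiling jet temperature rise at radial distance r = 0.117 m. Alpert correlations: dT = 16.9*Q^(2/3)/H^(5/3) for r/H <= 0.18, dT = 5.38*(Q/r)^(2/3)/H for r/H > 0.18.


r/H = 0.117 / 2.65 = 0.044151
r/H <= 0.18, so dT = 16.9*Q^(2/3)/H^(5/3)
Q^(2/3) = 135.68
H^(5/3) = 5.0747
dT = 16.9 * 135.68 / 5.0747 = 451.84 K

451.84 K


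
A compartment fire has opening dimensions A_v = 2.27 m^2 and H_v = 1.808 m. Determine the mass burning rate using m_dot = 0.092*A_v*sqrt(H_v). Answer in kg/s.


sqrt(H_v) = 1.3446
m_dot = 0.092 * 2.27 * 1.3446 = 0.28081 kg/s

0.28081 kg/s


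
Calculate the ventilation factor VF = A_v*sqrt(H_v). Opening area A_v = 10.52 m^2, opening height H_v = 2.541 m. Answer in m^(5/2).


sqrt(H_v) = 1.5941
VF = 10.52 * 1.5941 = 16.769 m^(5/2)

16.769 m^(5/2)


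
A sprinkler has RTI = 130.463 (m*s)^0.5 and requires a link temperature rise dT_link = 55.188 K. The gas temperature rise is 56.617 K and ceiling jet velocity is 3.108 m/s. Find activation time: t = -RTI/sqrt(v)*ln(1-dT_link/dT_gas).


dT_link/dT_gas = 0.97476
ln(1 - 0.97476) = -3.6793
t = -130.463 / sqrt(3.108) * -3.6793 = 272.28 s

272.28 s


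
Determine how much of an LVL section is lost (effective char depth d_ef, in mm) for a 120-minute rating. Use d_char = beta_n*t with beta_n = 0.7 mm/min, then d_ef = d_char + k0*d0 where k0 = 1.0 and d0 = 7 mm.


d_char = 0.7 * 120 = 84 mm
d_ef = 84 + 1.0*7 = 91 mm

91 mm
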